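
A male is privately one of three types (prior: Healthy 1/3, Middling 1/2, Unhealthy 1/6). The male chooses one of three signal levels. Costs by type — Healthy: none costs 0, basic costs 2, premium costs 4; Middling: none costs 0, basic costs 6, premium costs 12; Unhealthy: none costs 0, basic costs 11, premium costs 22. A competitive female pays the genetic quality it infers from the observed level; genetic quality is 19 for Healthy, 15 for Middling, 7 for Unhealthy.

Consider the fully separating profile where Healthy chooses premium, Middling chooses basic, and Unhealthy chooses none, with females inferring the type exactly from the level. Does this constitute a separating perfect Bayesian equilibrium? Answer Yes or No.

Separating mating payoffs: premium → 19, basic → 15, none → 7.
Healthy (assigned premium): none: 7 − 0 = 7; basic: 15 − 2 = 13; premium: 19 − 4 = 15. Healthy stays.
Middling (assigned basic): none: 7 − 0 = 7; basic: 15 − 6 = 9; premium: 19 − 12 = 7. Middling stays.
Unhealthy (assigned none): none: 7 − 0 = 7; basic: 15 − 11 = 4; premium: 19 − 22 = -3. Unhealthy stays.
Every type prefers its assigned level; separation holds.

Yes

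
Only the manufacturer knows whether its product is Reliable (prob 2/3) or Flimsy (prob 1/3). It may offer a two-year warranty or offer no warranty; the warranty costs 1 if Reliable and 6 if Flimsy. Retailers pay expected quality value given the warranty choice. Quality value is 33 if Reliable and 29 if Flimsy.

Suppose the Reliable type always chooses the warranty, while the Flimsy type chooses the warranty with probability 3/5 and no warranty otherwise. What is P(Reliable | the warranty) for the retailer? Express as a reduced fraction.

10/13

P(the warranty) = (2/3)·1 + (1/3)·(3/5) = 13/15.
By Bayes' rule, P(Reliable | the warranty) = (2/3) / (13/15) = 10/13.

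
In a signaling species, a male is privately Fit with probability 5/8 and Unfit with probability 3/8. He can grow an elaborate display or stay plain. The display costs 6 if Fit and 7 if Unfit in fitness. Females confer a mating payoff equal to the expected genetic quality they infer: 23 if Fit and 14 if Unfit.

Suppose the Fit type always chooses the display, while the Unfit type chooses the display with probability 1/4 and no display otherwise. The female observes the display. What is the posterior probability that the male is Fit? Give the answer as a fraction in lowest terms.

P(the display) = (5/8)·1 + (3/8)·(1/4) = 23/32.
By Bayes' rule, P(Fit | the display) = (5/8) / (23/32) = 20/23.

20/23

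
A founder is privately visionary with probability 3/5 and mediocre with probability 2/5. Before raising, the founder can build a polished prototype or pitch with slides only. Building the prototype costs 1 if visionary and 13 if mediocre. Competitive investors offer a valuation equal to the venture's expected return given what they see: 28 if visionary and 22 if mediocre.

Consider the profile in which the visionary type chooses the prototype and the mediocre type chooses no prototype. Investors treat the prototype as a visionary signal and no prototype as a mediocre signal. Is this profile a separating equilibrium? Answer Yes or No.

Under these beliefs, the prototype earns valuation 28 and no prototype earns valuation 22.
visionary: the prototype nets 28 − 1 = 27; no prototype nets 22. visionary prefers the prototype.
mediocre: the prototype nets 28 − 13 = 15; no prototype nets 22. mediocre prefers no prototype.
Neither type deviates, so the separating profile is an equilibrium.

Yes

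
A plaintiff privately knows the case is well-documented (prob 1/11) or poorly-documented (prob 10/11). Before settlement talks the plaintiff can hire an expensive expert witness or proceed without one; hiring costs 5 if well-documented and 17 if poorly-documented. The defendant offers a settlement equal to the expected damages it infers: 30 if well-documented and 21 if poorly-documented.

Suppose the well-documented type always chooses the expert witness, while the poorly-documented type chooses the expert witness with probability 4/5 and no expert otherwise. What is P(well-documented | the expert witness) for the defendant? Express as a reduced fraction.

P(the expert witness) = (1/11)·1 + (10/11)·(4/5) = 9/11.
By Bayes' rule, P(well-documented | the expert witness) = (1/11) / (9/11) = 1/9.

1/9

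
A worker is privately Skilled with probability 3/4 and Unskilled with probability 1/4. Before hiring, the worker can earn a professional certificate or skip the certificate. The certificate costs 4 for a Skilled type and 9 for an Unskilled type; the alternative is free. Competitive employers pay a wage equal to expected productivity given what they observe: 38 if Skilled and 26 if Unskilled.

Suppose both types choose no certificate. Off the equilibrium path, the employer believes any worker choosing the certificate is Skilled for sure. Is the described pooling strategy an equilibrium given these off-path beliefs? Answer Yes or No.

Yes

On path, the employer holds the prior and pays 3/4·38 + 1/4·26 = 35. Off path (the certificate), believing Skilled, it pays 38.
Skilled: no certificate nets 35; the certificate nets 38 − 4 = 34. Skilled stays.
Unskilled: no certificate nets 35; the certificate nets 38 − 9 = 29. Unskilled stays.
No type deviates, so pooling is sustained.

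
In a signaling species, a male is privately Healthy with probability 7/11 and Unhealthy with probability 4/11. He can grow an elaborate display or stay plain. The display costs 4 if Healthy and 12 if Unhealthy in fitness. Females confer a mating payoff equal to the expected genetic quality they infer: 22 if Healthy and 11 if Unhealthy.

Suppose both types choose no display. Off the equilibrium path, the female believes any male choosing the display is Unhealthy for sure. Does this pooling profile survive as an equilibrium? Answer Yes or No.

On path, the female holds the prior and pays 7/11·22 + 4/11·11 = 18. Off path (the display), believing Unhealthy, it pays 11.
Healthy: no display nets 18; the display nets 11 − 4 = 7. Healthy stays.
Unhealthy: no display nets 18; the display nets 11 − 12 = -1. Unhealthy stays.
No type deviates, so pooling is sustained.

Yes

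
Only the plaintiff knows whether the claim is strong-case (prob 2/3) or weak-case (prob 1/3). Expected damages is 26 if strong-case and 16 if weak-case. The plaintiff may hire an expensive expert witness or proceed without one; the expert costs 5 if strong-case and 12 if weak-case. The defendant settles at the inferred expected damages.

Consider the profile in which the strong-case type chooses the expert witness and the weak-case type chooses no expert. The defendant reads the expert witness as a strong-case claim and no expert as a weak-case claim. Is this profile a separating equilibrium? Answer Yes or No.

Under these beliefs, the expert witness earns settlement 26 and no expert earns settlement 16.
strong-case: the expert witness nets 26 − 5 = 21; no expert nets 16. strong-case prefers the expert witness.
weak-case: the expert witness nets 26 − 12 = 14; no expert nets 16. weak-case prefers no expert.
Neither type deviates, so the separating profile is an equilibrium.

Yes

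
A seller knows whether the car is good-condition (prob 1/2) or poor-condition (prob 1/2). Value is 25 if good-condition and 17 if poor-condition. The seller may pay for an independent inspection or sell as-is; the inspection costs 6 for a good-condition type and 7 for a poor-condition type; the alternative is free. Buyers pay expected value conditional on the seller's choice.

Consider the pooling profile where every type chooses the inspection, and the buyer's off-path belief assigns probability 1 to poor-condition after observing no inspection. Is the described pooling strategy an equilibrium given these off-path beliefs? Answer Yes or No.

No

On path, the buyer holds the prior and pays 1/2·25 + 1/2·17 = 21. Off path (no inspection), believing poor-condition, it pays 17.
good-condition: the inspection nets 21 − 6 = 15; no inspection nets 17. good-condition would deviate.
poor-condition: the inspection nets 21 − 7 = 14; no inspection nets 17. poor-condition would deviate.
A type deviates, so pooling fails.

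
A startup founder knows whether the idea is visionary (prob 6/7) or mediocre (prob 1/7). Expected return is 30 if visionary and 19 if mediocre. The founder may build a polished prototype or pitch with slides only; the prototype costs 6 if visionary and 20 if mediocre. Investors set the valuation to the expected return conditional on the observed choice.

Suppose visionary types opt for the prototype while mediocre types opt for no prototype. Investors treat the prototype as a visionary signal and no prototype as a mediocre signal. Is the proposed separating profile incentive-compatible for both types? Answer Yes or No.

Under these beliefs, the prototype earns valuation 30 and no prototype earns valuation 19.
visionary: the prototype nets 30 − 6 = 24; no prototype nets 19. visionary prefers the prototype.
mediocre: the prototype nets 30 − 20 = 10; no prototype nets 19. mediocre prefers no prototype.
Neither type deviates, so the separating profile is an equilibrium.

Yes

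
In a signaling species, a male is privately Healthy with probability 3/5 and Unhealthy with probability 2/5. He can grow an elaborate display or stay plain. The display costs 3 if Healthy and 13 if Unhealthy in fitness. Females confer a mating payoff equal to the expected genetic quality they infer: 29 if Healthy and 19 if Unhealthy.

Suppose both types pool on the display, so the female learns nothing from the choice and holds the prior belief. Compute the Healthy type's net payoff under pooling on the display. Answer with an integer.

Pooled mating payoff = 3/5·29 + 2/5·19 = 25.
Healthy pays cost 3 for the display, so net payoff = 25 − 3 = 22.

22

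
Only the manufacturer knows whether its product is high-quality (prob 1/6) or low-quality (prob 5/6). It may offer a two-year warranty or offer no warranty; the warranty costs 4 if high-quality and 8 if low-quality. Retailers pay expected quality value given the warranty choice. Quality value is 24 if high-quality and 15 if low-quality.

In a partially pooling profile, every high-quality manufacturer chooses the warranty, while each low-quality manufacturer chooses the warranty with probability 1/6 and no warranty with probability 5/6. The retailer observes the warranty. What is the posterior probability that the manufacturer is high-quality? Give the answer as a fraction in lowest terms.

P(the warranty) = (1/6)·1 + (5/6)·(1/6) = 11/36.
By Bayes' rule, P(high-quality | the warranty) = (1/6) / (11/36) = 6/11.

6/11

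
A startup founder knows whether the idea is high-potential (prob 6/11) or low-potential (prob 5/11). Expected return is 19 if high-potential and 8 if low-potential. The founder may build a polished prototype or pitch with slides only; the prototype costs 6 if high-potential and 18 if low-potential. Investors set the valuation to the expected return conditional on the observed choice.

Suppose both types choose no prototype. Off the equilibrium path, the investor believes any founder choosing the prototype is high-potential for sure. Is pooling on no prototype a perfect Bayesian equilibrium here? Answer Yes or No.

Yes

On path, the investor holds the prior and pays 6/11·19 + 5/11·8 = 14. Off path (the prototype), believing high-potential, it pays 19.
high-potential: no prototype nets 14; the prototype nets 19 − 6 = 13. high-potential stays.
low-potential: no prototype nets 14; the prototype nets 19 − 18 = 1. low-potential stays.
No type deviates, so pooling is sustained.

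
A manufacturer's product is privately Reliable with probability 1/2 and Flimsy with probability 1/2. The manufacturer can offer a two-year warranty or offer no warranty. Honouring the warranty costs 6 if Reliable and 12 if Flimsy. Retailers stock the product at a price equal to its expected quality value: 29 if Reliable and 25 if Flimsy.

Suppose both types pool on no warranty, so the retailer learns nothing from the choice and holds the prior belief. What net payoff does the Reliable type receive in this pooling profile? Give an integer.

27

Pooled price = 1/2·29 + 1/2·25 = 27.
Reliable pays no cost for no warranty, so net payoff = 27.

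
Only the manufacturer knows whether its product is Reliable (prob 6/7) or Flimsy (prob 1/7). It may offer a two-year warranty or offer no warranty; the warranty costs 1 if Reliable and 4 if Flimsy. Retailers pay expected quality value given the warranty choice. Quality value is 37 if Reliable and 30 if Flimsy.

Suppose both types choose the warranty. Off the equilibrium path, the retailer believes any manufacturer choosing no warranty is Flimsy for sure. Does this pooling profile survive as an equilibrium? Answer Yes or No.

On path, the retailer holds the prior and pays 6/7·37 + 1/7·30 = 36. Off path (no warranty), believing Flimsy, it pays 30.
Reliable: the warranty nets 36 − 1 = 35; no warranty nets 30. Reliable stays.
Flimsy: the warranty nets 36 − 4 = 32; no warranty nets 30. Flimsy stays.
No type deviates, so pooling is sustained.

Yes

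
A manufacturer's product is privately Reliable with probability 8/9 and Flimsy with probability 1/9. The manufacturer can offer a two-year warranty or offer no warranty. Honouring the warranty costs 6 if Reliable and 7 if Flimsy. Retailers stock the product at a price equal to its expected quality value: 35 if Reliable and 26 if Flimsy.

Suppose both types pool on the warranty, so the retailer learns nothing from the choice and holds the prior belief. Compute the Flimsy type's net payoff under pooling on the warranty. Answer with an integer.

27

Pooled price = 8/9·35 + 1/9·26 = 34.
Flimsy pays cost 7 for the warranty, so net payoff = 34 − 7 = 27.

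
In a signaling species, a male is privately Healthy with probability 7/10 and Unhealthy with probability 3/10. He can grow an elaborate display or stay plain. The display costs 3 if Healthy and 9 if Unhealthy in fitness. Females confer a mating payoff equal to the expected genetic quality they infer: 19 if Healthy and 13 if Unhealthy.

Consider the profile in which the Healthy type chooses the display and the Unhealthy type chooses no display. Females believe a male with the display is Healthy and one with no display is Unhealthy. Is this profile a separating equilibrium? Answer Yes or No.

Yes

Under these beliefs, the display earns mating payoff 19 and no display earns mating payoff 13.
Healthy: the display nets 19 − 3 = 16; no display nets 13. Healthy prefers the display.
Unhealthy: the display nets 19 − 9 = 10; no display nets 13. Unhealthy prefers no display.
Neither type deviates, so the separating profile is an equilibrium.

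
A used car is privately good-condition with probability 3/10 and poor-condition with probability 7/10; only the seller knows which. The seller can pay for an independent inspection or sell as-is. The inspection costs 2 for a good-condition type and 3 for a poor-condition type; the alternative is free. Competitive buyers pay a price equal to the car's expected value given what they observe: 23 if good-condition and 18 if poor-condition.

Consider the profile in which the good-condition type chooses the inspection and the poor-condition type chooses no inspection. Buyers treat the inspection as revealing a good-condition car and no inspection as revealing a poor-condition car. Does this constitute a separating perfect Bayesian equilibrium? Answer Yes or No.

Under these beliefs, the inspection earns price 23 and no inspection earns price 18.
good-condition: the inspection nets 23 − 2 = 21; no inspection nets 18. good-condition prefers the inspection.
poor-condition: the inspection nets 23 − 3 = 20; no inspection nets 18. poor-condition would deviate to the inspection.
poor-condition has a profitable deviation, so the profile is not an equilibrium.

No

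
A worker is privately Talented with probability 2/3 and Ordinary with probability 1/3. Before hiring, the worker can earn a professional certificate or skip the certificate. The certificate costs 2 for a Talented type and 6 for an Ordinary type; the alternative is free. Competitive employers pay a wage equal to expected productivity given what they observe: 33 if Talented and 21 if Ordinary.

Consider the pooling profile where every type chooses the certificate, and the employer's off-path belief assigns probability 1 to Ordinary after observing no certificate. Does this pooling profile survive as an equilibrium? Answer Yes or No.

Yes

On path, the employer holds the prior and pays 2/3·33 + 1/3·21 = 29. Off path (no certificate), believing Ordinary, it pays 21.
Talented: the certificate nets 29 − 2 = 27; no certificate nets 21. Talented stays.
Ordinary: the certificate nets 29 − 6 = 23; no certificate nets 21. Ordinary stays.
No type deviates, so pooling is sustained.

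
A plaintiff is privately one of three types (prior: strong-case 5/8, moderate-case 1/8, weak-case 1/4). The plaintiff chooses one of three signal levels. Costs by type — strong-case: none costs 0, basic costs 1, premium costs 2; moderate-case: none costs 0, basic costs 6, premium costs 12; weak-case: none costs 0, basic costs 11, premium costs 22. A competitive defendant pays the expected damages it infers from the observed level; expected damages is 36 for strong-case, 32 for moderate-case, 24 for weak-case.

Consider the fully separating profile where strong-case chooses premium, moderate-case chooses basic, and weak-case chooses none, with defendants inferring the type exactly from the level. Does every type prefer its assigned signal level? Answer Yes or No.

Yes

Separating settlements: premium → 36, basic → 32, none → 24.
strong-case (assigned premium): none: 24 − 0 = 24; basic: 32 − 1 = 31; premium: 36 − 2 = 34. strong-case stays.
moderate-case (assigned basic): none: 24 − 0 = 24; basic: 32 − 6 = 26; premium: 36 − 12 = 24. moderate-case stays.
weak-case (assigned none): none: 24 − 0 = 24; basic: 32 − 11 = 21; premium: 36 − 22 = 14. weak-case stays.
Every type prefers its assigned level; separation holds.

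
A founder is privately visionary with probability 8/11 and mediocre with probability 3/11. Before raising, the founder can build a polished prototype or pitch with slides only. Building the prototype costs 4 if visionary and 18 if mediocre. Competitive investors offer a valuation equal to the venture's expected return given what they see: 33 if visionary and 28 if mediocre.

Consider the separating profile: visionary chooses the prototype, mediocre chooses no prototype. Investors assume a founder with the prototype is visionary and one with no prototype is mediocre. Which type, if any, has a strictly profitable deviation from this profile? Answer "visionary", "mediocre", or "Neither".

Neither

The prototype pays 33; no prototype pays 28.
visionary: assigned the prototype, nets 33 − 4 = 29; deviating to no prototype nets 28.
mediocre: assigned no prototype, nets 28; deviating to the prototype nets 33 − 18 = 15.
Both types strictly prefer their assigned action; no profitable deviation.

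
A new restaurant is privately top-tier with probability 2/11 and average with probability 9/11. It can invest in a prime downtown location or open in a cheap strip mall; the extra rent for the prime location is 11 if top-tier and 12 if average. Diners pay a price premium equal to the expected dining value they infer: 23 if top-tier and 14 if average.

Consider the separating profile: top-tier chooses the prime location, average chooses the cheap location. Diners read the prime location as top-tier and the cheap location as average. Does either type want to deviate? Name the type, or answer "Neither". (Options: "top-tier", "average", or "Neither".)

The prime location pays 23; the cheap location pays 14.
top-tier: assigned the prime location, nets 23 − 11 = 12; deviating to the cheap location nets 14.
average: assigned the cheap location, nets 14; deviating to the prime location nets 23 − 12 = 11.
The top-tier type gains 2 by deviating.

top-tier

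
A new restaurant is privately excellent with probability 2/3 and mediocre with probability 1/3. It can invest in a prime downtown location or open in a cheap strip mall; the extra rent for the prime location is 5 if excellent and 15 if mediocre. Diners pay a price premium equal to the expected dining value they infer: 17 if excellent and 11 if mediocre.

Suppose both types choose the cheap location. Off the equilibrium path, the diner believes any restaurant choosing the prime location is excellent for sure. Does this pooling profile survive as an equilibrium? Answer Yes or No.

On path, the diner holds the prior and pays 2/3·17 + 1/3·11 = 15. Off path (the prime location), believing excellent, it pays 17.
excellent: the cheap location nets 15; the prime location nets 17 − 5 = 12. excellent stays.
mediocre: the cheap location nets 15; the prime location nets 17 − 15 = 2. mediocre stays.
No type deviates, so pooling is sustained.

Yes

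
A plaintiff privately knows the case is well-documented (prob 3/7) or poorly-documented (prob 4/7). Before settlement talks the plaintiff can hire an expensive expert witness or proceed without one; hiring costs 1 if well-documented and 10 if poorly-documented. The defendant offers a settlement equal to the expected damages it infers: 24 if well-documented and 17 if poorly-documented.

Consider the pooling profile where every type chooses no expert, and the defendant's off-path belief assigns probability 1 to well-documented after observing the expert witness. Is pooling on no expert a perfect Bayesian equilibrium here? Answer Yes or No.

On path, the defendant holds the prior and pays 3/7·24 + 4/7·17 = 20. Off path (the expert witness), believing well-documented, it pays 24.
well-documented: no expert nets 20; the expert witness nets 24 − 1 = 23. well-documented would deviate.
poorly-documented: no expert nets 20; the expert witness nets 24 − 10 = 14. poorly-documented stays.
A type deviates, so pooling fails.

No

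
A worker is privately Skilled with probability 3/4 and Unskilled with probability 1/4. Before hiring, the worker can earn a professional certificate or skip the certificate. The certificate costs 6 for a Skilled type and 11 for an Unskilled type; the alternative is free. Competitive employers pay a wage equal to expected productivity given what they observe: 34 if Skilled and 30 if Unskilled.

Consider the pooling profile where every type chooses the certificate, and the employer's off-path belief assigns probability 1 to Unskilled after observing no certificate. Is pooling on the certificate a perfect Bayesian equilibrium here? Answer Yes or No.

No

On path, the employer holds the prior and pays 3/4·34 + 1/4·30 = 33. Off path (no certificate), believing Unskilled, it pays 30.
Skilled: the certificate nets 33 − 6 = 27; no certificate nets 30. Skilled would deviate.
Unskilled: the certificate nets 33 − 11 = 22; no certificate nets 30. Unskilled would deviate.
A type deviates, so pooling fails.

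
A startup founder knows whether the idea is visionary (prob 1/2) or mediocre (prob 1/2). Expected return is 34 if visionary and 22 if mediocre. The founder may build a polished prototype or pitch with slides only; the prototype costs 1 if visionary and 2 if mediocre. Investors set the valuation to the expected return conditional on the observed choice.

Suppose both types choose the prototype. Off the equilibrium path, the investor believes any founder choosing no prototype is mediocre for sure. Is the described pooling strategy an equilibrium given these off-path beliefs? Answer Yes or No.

On path, the investor holds the prior and pays 1/2·34 + 1/2·22 = 28. Off path (no prototype), believing mediocre, it pays 22.
visionary: the prototype nets 28 − 1 = 27; no prototype nets 22. visionary stays.
mediocre: the prototype nets 28 − 2 = 26; no prototype nets 22. mediocre stays.
No type deviates, so pooling is sustained.

Yes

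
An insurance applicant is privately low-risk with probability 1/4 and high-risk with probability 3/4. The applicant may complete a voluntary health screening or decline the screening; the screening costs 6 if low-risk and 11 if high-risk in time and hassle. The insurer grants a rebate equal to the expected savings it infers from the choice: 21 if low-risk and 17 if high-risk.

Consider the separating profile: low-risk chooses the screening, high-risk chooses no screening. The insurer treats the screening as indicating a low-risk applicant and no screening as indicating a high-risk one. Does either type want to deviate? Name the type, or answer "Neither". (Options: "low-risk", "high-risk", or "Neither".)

low-risk

The screening pays 21; no screening pays 17.
low-risk: assigned the screening, nets 21 − 6 = 15; deviating to no screening nets 17.
high-risk: assigned no screening, nets 17; deviating to the screening nets 21 − 11 = 10.
The low-risk type gains 2 by deviating.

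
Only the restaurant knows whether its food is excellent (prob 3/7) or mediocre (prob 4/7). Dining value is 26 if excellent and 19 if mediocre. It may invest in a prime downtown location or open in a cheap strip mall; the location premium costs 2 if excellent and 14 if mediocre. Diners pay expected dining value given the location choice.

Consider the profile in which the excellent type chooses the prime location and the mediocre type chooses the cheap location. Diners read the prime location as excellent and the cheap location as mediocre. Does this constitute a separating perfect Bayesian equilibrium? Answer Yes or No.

Yes

Under these beliefs, the prime location earns price premium 26 and the cheap location earns price premium 19.
excellent: the prime location nets 26 − 2 = 24; the cheap location nets 19. excellent prefers the prime location.
mediocre: the prime location nets 26 − 14 = 12; the cheap location nets 19. mediocre prefers the cheap location.
Neither type deviates, so the separating profile is an equilibrium.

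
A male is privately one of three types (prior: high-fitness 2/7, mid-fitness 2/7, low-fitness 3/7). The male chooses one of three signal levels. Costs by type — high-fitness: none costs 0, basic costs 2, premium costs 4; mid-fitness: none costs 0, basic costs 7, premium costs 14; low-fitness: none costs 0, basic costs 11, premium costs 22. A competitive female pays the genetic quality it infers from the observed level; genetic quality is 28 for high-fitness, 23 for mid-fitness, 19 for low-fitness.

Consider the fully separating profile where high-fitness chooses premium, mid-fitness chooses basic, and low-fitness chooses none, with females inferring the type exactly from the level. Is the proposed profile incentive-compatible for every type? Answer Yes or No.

Separating mating payoffs: premium → 28, basic → 23, none → 19.
high-fitness (assigned premium): none: 19 − 0 = 19; basic: 23 − 2 = 21; premium: 28 − 4 = 24. high-fitness stays.
mid-fitness (assigned basic): none: 19 − 0 = 19; basic: 23 − 7 = 16; premium: 28 − 14 = 14. mid-fitness prefers none.
low-fitness (assigned none): none: 19 − 0 = 19; basic: 23 − 11 = 12; premium: 28 − 22 = 6. low-fitness stays.
At least one type deviates; the separating profile fails.

No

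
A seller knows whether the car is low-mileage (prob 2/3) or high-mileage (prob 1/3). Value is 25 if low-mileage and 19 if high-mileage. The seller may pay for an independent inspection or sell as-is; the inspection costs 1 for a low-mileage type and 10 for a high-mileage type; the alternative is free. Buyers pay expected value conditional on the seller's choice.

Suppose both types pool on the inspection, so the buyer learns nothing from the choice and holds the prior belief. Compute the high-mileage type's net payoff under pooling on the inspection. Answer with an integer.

13

Pooled price = 2/3·25 + 1/3·19 = 23.
high-mileage pays cost 10 for the inspection, so net payoff = 23 − 10 = 13.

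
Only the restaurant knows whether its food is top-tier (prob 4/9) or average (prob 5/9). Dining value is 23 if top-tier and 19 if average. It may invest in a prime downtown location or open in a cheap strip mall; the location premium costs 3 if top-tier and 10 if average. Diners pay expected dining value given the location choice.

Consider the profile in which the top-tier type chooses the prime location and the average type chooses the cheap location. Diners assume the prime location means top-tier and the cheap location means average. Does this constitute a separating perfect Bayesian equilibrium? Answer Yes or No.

Under these beliefs, the prime location earns price premium 23 and the cheap location earns price premium 19.
top-tier: the prime location nets 23 − 3 = 20; the cheap location nets 19. top-tier prefers the prime location.
average: the prime location nets 23 − 10 = 13; the cheap location nets 19. average prefers the cheap location.
Neither type deviates, so the separating profile is an equilibrium.

Yes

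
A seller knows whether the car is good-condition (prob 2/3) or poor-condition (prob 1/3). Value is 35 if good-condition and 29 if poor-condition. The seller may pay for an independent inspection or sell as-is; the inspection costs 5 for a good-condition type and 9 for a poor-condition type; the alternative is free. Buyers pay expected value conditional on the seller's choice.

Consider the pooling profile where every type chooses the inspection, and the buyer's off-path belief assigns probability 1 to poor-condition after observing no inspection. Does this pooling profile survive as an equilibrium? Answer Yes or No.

No

On path, the buyer holds the prior and pays 2/3·35 + 1/3·29 = 33. Off path (no inspection), believing poor-condition, it pays 29.
good-condition: the inspection nets 33 − 5 = 28; no inspection nets 29. good-condition would deviate.
poor-condition: the inspection nets 33 − 9 = 24; no inspection nets 29. poor-condition would deviate.
A type deviates, so pooling fails.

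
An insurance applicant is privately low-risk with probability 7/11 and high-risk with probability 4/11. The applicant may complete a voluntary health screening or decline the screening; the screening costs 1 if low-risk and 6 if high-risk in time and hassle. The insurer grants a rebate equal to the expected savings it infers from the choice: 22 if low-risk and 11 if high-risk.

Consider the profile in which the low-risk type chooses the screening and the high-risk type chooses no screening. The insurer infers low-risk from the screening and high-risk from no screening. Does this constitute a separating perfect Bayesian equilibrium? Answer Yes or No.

No

Under these beliefs, the screening earns rebate 22 and no screening earns rebate 11.
low-risk: the screening nets 22 − 1 = 21; no screening nets 11. low-risk prefers the screening.
high-risk: the screening nets 22 − 6 = 16; no screening nets 11. high-risk would deviate to the screening.
high-risk has a profitable deviation, so the profile is not an equilibrium.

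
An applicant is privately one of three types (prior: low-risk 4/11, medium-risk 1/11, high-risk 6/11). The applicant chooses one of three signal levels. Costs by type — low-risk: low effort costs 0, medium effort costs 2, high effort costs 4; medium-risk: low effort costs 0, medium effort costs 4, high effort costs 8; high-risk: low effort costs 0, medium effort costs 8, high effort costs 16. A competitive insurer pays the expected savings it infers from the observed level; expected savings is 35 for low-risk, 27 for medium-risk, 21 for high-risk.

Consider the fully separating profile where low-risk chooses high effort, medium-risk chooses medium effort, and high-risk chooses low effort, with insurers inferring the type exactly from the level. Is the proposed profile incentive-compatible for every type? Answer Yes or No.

No

Separating rebates: high effort → 35, medium effort → 27, low effort → 21.
low-risk (assigned high effort): low effort: 21 − 0 = 21; medium effort: 27 − 2 = 25; high effort: 35 − 4 = 31. low-risk stays.
medium-risk (assigned medium effort): low effort: 21 − 0 = 21; medium effort: 27 − 4 = 23; high effort: 35 − 8 = 27. medium-risk prefers high effort.
high-risk (assigned low effort): low effort: 21 − 0 = 21; medium effort: 27 − 8 = 19; high effort: 35 − 16 = 19. high-risk stays.
At least one type deviates; the separating profile fails.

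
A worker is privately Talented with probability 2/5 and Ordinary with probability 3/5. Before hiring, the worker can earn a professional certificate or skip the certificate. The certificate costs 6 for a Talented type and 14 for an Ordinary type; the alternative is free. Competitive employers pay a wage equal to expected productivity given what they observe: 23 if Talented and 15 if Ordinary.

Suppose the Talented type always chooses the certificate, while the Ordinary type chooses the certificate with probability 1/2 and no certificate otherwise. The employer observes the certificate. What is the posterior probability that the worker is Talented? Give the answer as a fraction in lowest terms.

P(the certificate) = (2/5)·1 + (3/5)·(1/2) = 7/10.
By Bayes' rule, P(Talented | the certificate) = (2/5) / (7/10) = 4/7.

4/7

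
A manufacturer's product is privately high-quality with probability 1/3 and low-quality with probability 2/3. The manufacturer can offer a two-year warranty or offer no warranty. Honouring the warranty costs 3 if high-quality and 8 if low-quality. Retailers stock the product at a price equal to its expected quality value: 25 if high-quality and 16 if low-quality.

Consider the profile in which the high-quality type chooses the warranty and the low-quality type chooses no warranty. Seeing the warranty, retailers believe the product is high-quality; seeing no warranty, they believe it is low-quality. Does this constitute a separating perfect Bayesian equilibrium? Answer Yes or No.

Under these beliefs, the warranty earns price 25 and no warranty earns price 16.
high-quality: the warranty nets 25 − 3 = 22; no warranty nets 16. high-quality prefers the warranty.
low-quality: the warranty nets 25 − 8 = 17; no warranty nets 16. low-quality would deviate to the warranty.
low-quality has a profitable deviation, so the profile is not an equilibrium.

No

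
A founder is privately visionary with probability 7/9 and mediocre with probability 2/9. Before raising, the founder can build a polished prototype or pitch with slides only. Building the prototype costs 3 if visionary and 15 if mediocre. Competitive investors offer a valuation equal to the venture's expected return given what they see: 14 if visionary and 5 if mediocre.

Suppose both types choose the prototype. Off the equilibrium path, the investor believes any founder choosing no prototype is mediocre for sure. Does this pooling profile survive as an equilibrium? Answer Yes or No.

On path, the investor holds the prior and pays 7/9·14 + 2/9·5 = 12. Off path (no prototype), believing mediocre, it pays 5.
visionary: the prototype nets 12 − 3 = 9; no prototype nets 5. visionary stays.
mediocre: the prototype nets 12 − 15 = -3; no prototype nets 5. mediocre would deviate.
A type deviates, so pooling fails.

No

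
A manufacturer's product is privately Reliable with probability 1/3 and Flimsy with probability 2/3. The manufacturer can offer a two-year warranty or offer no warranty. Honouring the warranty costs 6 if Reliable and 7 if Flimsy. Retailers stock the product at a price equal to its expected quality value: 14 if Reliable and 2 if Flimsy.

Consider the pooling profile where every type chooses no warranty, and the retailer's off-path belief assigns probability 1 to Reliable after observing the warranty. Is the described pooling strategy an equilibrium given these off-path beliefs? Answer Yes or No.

No

On path, the retailer holds the prior and pays 1/3·14 + 2/3·2 = 6. Off path (the warranty), believing Reliable, it pays 14.
Reliable: no warranty nets 6; the warranty nets 14 − 6 = 8. Reliable would deviate.
Flimsy: no warranty nets 6; the warranty nets 14 − 7 = 7. Flimsy would deviate.
A type deviates, so pooling fails.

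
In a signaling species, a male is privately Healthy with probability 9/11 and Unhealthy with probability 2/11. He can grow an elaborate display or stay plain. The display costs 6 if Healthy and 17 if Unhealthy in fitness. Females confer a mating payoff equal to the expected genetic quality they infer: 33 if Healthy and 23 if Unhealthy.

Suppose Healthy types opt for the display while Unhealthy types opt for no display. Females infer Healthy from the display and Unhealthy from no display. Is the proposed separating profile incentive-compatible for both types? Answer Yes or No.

Under these beliefs, the display earns mating payoff 33 and no display earns mating payoff 23.
Healthy: the display nets 33 − 6 = 27; no display nets 23. Healthy prefers the display.
Unhealthy: the display nets 33 − 17 = 16; no display nets 23. Unhealthy prefers no display.
Neither type deviates, so the separating profile is an equilibrium.

Yes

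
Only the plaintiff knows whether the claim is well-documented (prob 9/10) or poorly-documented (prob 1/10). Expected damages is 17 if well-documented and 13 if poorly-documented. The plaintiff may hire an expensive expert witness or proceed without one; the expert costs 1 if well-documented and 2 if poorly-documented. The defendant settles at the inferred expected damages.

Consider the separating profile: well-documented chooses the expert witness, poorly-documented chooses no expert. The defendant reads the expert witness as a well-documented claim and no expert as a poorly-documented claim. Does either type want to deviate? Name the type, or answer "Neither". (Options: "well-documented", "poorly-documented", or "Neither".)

The expert witness pays 17; no expert pays 13.
well-documented: assigned the expert witness, nets 17 − 1 = 16; deviating to no expert nets 13.
poorly-documented: assigned no expert, nets 13; deviating to the expert witness nets 17 − 2 = 15.
The poorly-documented type gains 2 by deviating.

poorly-documented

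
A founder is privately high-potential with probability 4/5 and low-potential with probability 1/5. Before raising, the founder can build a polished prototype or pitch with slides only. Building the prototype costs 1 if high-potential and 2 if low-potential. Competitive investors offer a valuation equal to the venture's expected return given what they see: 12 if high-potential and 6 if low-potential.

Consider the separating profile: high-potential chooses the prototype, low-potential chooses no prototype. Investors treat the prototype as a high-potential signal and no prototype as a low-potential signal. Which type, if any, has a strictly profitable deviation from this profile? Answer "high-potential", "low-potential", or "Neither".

The prototype pays 12; no prototype pays 6.
high-potential: assigned the prototype, nets 12 − 1 = 11; deviating to no prototype nets 6.
low-potential: assigned no prototype, nets 6; deviating to the prototype nets 12 − 2 = 10.
The low-potential type gains 4 by deviating.

low-potential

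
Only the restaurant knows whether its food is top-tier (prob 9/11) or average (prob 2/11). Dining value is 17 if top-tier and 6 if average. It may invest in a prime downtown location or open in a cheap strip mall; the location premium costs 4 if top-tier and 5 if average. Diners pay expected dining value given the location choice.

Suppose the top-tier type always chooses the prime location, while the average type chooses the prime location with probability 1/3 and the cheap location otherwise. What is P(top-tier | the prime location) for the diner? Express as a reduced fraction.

27/29

P(the prime location) = (9/11)·1 + (2/11)·(1/3) = 29/33.
By Bayes' rule, P(top-tier | the prime location) = (9/11) / (29/33) = 27/29.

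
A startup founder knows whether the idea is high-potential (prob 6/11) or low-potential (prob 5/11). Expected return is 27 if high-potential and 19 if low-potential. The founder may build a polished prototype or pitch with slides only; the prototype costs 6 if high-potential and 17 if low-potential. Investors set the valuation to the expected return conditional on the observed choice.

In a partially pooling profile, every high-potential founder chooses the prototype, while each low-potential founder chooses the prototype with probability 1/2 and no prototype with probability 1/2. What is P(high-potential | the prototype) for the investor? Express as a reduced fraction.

P(the prototype) = (6/11)·1 + (5/11)·(1/2) = 17/22.
By Bayes' rule, P(high-potential | the prototype) = (6/11) / (17/22) = 12/17.

12/17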